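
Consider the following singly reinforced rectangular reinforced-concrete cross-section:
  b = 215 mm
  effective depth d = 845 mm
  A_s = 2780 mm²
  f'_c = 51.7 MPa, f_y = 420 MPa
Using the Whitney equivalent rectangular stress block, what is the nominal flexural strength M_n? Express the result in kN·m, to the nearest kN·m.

M_n ≈ 914 kN·m

T = A_s f_y = 2780 × 420 = 1167600 N = 1167.6 kN.
From C = T: a = T/(0.85 f'_c b) = 1167600/(0.85 × 51.7 × 215) = 123.58 mm.
M_n = T(d − a/2) = 1167.6 kN × (845 − 61.79) mm = 914.48 kN·m.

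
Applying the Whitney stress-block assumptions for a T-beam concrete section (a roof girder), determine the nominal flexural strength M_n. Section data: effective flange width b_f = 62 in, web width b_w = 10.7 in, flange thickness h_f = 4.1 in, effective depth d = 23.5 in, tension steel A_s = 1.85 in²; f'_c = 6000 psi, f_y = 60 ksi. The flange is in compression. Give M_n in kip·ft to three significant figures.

M_n ≈ 216 kip·ft

Tension: T = A_s f_y = 1.85 × 60 = 111 kips.
Try a within the flange: a = T/(0.85 f'_c b_f) = 111/(0.85 × 6 × 62) = 0.351 in.
Since a = 0.351 ≤ h_f = 4.1 in, the stress block lies entirely in the flange; analyse as a rectangular beam of width b_f.
M_n = T(d − a/2) = 111 × (23.5 − 0.1755) = 2589.0 kip·in.
M_n = 2589.0/12 = 215.75 kip·ft.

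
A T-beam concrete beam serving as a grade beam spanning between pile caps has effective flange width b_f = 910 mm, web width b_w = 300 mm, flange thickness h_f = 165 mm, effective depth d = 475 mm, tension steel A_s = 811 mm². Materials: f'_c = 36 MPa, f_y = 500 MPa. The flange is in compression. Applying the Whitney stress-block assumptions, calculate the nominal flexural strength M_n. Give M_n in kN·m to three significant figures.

M_n ≈ 190 kN·m

Tension: T = A_s f_y = 811 × 500 = 405500 N.
Try a within the flange: a = T/(0.85 f'_c b_f) = 405500/(0.85 × 36 × 910) = 14.56 mm.
Since a = 14.56 ≤ h_f = 165 mm, the stress block lies entirely in the flange; analyse as a rectangular beam of width b_f.
M_n = T(d − a/2) = 405500 × (475 − 7.28) = 189.66 × 10⁶ N·mm.
M_n = 189.66 kN·m.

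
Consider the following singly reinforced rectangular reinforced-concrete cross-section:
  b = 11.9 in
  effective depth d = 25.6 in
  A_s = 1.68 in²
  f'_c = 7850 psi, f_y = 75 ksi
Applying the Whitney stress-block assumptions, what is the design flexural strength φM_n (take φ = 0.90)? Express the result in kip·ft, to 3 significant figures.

φM_n ≈ 234 kip·ft

T = A_s f_y = 1.68 × 75 = 126 kips.
a = T/(0.85 f'_c b) = 126/(0.85 × 7.85 × 11.9) = 1.587 in.
M_n = T(d − a/2) = 126 × (25.6 − 0.7935) = 3125.6 kip·in = 3125.6/12 = 260.47 kip·ft.
φM_n = 0.90 × 260.47 = 234.42 kip·ft.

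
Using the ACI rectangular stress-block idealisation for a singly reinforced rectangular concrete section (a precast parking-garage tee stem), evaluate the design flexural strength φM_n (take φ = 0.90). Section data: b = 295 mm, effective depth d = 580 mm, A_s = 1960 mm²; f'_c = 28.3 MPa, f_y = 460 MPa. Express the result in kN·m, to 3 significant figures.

φM_n ≈ 419 kN·m

T = A_s f_y = 1960 × 460 = 901600 N = 901.6 kN.
From C = T: a = T/(0.85 f'_c b) = 901600/(0.85 × 28.3 × 295) = 127.05 mm.
M_n = T(d − a/2) = 901.6 kN × (580 − 63.525) mm = 465.65 kN·m.
φM_n = 0.90 × 465.65 = 419.09 kN·m.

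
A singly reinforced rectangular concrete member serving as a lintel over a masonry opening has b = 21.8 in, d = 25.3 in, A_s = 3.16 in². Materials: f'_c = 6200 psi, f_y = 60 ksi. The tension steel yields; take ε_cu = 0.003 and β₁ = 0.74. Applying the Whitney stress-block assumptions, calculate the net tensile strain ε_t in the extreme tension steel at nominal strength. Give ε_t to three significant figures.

ε_t ≈ 0.0310

a = A_s f_y/(0.85 f'_c b) = 1.650 in.
β₁ = 0.74, so c = a/β₁ = 1.650/0.74 = 2.230 in.
From the linear strain diagram with ε_cu = 0.003: ε_t = 0.003 (d − c)/c = 0.003 × (25.3 − 2.230)/2.230 = 0.0310.
Since ε_t ≥ 0.005, the section is tension-controlled.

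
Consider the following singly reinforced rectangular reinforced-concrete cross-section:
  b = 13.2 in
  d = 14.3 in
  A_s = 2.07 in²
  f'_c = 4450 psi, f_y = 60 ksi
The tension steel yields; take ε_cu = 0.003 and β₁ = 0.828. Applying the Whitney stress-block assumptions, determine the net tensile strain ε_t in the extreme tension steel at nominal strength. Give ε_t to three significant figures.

a = A_s f_y/(0.85 f'_c b) = 2.488 in.
β₁ = 0.828, so c = a/β₁ = 2.488/0.828 = 3.005 in.
From the linear strain diagram with ε_cu = 0.003: ε_t = 0.003 (d − c)/c = 0.003 × (14.3 − 3.005)/3.005 = 0.0113.
Since ε_t ≥ 0.005, the section is tension-controlled.

ε_t ≈ 0.0113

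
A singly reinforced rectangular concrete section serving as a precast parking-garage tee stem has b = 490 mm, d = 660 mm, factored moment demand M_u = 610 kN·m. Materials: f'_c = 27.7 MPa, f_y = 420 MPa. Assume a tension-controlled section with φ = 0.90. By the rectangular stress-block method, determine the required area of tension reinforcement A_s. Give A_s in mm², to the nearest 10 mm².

M_n = M_u/φ = 610/0.90 = 677.778 kN·m.
With M_n = 0.85 f'_c a b (d − a/2), solve the quadratic for a:
a = d − √(d² − 2M_n/(0.85 f'_c b)) = 660 − √(660² − 2 × 677.778×10⁶/(0.85 × 27.7 × 490)) = 95.99 mm.
A_s = 0.85 f'_c a b / f_y = 0.85 × 27.7 × 95.99 × 490 / 420 = 2636.8 mm².

A_s ≈ 2640 mm²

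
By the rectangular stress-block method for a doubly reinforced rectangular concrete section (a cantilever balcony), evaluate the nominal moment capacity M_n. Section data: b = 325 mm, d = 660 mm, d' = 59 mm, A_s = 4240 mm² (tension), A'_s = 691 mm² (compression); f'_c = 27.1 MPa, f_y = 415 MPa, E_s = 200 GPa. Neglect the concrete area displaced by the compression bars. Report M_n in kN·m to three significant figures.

Assume both tension and compression steel yield.
Net tension couple steel: A_s − A'_s = 3549 mm².
a = (A_s − A'_s) f_y / (0.85 f'_c b) = 1472835/(0.85 × 27.1 × 325) = 196.74 mm.
c = a/β₁ = 196.74/0.85 = 231.46 mm; ε'_s = 0.003(c − d')/c = 0.0022 ≥ f_y/E_s = 0.0021, so compression steel does yield.
M_n = (A_s − A'_s) f_y (d − a/2) + A'_s f_y (d − d') = [1472835 × (660 − 98.37) + 286765 × (660 − 59)] × 10⁻⁶ = 827.19 + 172.35 = 999.54 kN·m.

M_n ≈ 1000 kN·m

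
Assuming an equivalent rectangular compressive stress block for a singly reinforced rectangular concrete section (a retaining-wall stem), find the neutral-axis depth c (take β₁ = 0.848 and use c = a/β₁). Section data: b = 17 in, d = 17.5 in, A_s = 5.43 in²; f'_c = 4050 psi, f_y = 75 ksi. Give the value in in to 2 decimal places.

c ≈ 8.21 in

T = A_s f_y = 5.43 × 75 = 407.25 kips.
a = T/(0.85 f'_c b) = 407.25/(0.85 × 4.05 × 17) = 6.9589 in.
With β₁ = 0.848, c = a/β₁ = 6.9589/0.848 = 8.21 in.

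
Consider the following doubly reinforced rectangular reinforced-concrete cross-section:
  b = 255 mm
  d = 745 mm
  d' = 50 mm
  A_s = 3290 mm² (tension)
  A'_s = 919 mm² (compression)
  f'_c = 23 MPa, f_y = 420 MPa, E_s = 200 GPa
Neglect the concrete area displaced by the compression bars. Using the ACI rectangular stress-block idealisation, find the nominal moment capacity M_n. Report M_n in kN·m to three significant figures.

M_n ≈ 911 kN·m

Assume both tension and compression steel yield.
Net tension couple steel: A_s − A'_s = 2371 mm².
a = (A_s − A'_s) f_y / (0.85 f'_c b) = 995820/(0.85 × 23 × 255) = 199.75 mm.
c = a/β₁ = 199.75/0.85 = 235.00 mm; ε'_s = 0.003(c − d')/c = 0.0024 ≥ f_y/E_s = 0.0021, so compression steel does yield.
M_n = (A_s − A'_s) f_y (d − a/2) + A'_s f_y (d − d') = [995820 × (745 − 99.875) + 385980 × (745 − 50)] × 10⁻⁶ = 642.43 + 268.26 = 910.69 kN·m.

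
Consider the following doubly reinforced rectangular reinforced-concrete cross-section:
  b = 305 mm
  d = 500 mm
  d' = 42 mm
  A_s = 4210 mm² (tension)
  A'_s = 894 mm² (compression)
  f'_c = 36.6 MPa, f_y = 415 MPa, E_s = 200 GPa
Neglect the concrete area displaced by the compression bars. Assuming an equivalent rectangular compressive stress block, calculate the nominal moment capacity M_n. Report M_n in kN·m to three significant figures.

Assume both tension and compression steel yield.
Net tension couple steel: A_s − A'_s = 3316 mm².
a = (A_s − A'_s) f_y / (0.85 f'_c b) = 1376140/(0.85 × 36.6 × 305) = 145.03 mm.
c = a/β₁ = 145.03/0.789 = 183.81 mm; ε'_s = 0.003(c − d')/c = 0.0023 ≥ f_y/E_s = 0.0021, so compression steel does yield.
M_n = (A_s − A'_s) f_y (d − a/2) + A'_s f_y (d − d') = [1376140 × (500 − 72.515) + 371010 × (500 − 42)] × 10⁻⁶ = 588.28 + 169.92 = 758.20 kN·m.

M_n ≈ 758 kN·m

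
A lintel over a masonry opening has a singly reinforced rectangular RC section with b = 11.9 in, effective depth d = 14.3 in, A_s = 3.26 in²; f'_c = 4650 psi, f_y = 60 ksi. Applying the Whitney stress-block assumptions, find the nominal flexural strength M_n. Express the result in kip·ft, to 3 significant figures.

M_n ≈ 199 kip·ft

T = A_s f_y = 3.26 × 60 = 195.6 kips.
a = T/(0.85 f'_c b) = 195.6/(0.85 × 4.65 × 11.9) = 4.159 in.
M_n = T(d − a/2) = 195.6 × (14.3 − 2.0795) = 2390.3 kip·in = 2390.3/12 = 199.19 kip·ft.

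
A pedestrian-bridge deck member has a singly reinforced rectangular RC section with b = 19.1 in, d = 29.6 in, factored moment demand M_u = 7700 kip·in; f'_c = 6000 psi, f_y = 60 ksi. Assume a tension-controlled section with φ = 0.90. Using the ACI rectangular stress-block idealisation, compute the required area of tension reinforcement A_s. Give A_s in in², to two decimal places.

A_s ≈ 5.09 in²

M_n = M_u/φ = 7700/0.90 = 8555.56 kip·in.
From M_n = 0.85 f'_c a b (d − a/2):
a = d − √(d² − 2M_n/(0.85 f'_c b)) = 29.6 − √(29.6² − 2 × 8555.56/(0.85 × 6 × 19.1)) = 3.133 in.
A_s = 0.85 f'_c a b / f_y = 0.85 × 6 × 3.133 × 19.1 / 60 = 5.086 in².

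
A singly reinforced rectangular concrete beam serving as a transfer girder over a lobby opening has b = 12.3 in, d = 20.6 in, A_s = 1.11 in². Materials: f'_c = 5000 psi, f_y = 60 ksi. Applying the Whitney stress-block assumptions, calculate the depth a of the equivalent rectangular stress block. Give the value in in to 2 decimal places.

a ≈ 1.27 in

T = A_s f_y = 1.11 × 60 = 66.6 kips.
a = T/(0.85 f'_c b) = 66.6/(0.85 × 5 × 12.3) = 1.27 in.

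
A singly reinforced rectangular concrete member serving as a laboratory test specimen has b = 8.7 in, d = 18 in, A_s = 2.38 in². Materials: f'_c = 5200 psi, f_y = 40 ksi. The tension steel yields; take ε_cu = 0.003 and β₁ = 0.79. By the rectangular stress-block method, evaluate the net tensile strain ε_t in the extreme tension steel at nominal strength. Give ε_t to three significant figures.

a = A_s f_y/(0.85 f'_c b) = 2.476 in.
β₁ = 0.79, so c = a/β₁ = 2.476/0.79 = 3.134 in.
From the linear strain diagram with ε_cu = 0.003: ε_t = 0.003 (d − c)/c = 0.003 × (18 − 3.134)/3.134 = 0.0142.
Since ε_t ≥ 0.005, the section is tension-controlled.

ε_t ≈ 0.0142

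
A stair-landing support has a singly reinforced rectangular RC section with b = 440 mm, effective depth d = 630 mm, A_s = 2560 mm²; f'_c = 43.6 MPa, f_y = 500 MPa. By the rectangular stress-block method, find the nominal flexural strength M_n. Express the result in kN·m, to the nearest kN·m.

M_n ≈ 756 kN·m

T = A_s f_y = 2560 × 500 = 1280000 N = 1280 kN.
From C = T: a = T/(0.85 f'_c b) = 1280000/(0.85 × 43.6 × 440) = 78.50 mm.
M_n = T(d − a/2) = 1280 kN × (630 − 39.25) mm = 756.16 kN·m.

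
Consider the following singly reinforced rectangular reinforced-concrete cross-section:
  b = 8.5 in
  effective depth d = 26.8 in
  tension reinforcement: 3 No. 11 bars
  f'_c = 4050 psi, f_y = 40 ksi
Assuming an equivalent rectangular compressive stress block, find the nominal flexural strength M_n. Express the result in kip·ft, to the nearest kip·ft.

M_n ≈ 368 kip·ft

A_s = 3 × 1.56 = 4.68 in².
T = A_s f_y = 4.68 × 40 = 187.2 kips.
a = T/(0.85 f'_c b) = 187.2/(0.85 × 4.05 × 8.5) = 6.398 in.
M_n = T(d − a/2) = 187.2 × (26.8 − 3.199) = 4418.1 kip·in = 4418.1/12 = 368.18 kip·ft.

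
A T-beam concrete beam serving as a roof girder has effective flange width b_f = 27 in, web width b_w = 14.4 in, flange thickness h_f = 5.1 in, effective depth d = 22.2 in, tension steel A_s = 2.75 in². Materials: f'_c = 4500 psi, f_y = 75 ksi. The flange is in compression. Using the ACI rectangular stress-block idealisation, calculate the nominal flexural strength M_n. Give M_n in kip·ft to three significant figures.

M_n ≈ 364 kip·ft

Tension: T = A_s f_y = 2.75 × 75 = 206.25 kips.
Try a within the flange: a = T/(0.85 f'_c b_f) = 206.25/(0.85 × 4.5 × 27) = 1.997 in.
Since a = 1.997 ≤ h_f = 5.1 in, the stress block lies entirely in the flange; analyse as a rectangular beam of width b_f.
M_n = T(d − a/2) = 206.25 × (22.2 − 0.9985) = 4372.8 kip·in.
M_n = 4372.8/12 = 364.40 kip·ft.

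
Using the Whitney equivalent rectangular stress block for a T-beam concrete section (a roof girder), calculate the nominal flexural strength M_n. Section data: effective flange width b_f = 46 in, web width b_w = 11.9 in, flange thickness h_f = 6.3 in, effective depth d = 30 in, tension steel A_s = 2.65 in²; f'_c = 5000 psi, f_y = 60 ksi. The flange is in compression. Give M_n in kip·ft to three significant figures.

M_n ≈ 392 kip·ft

Tension: T = A_s f_y = 2.65 × 60 = 159 kips.
Try a within the flange: a = T/(0.85 f'_c b_f) = 159/(0.85 × 5 × 46) = 0.813 in.
Since a = 0.813 ≤ h_f = 6.3 in, the stress block lies entirely in the flange; analyse as a rectangular beam of width b_f.
M_n = T(d − a/2) = 159 × (30 − 0.4065) = 4705.4 kip·in.
M_n = 4705.4/12 = 392.12 kip·ft.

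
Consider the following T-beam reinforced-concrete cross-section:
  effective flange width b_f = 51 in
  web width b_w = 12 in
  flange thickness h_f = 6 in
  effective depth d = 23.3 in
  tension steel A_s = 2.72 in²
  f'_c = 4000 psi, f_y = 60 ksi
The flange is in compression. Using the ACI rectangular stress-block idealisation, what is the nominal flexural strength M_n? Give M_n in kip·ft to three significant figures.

M_n ≈ 310 kip·ft

Tension: T = A_s f_y = 2.72 × 60 = 163.2 kips.
Try a within the flange: a = T/(0.85 f'_c b_f) = 163.2/(0.85 × 4 × 51) = 0.941 in.
Since a = 0.941 ≤ h_f = 6 in, the stress block lies entirely in the flange; analyse as a rectangular beam of width b_f.
M_n = T(d − a/2) = 163.2 × (23.3 − 0.4705) = 3725.8 kip·in.
M_n = 3725.8/12 = 310.48 kip·ft.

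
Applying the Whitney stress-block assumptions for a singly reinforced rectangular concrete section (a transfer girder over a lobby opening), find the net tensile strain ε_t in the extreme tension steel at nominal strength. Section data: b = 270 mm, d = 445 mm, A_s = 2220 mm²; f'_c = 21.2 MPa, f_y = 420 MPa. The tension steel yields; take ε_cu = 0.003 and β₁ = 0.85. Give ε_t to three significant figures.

a = A_s f_y/(0.85 f'_c b) = 191.64 mm.
β₁ = 0.85, so c = a/β₁ = 191.64/0.85 = 225.46 mm.
From the linear strain diagram with ε_cu = 0.003: ε_t = 0.003 (d − c)/c = 0.003 × (445 − 225.46)/225.46 = 0.00292.
ε_t < 0.004 — the section is over-reinforced for flexure under ACI limits.

ε_t ≈ 0.00292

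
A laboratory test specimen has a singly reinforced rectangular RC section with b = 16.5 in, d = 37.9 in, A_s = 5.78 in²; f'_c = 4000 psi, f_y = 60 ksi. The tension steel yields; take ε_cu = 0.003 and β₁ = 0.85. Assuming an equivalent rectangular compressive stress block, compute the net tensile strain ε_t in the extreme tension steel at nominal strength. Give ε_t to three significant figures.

ε_t ≈ 0.0126

a = A_s f_y/(0.85 f'_c b) = 6.182 in.
β₁ = 0.85, so c = a/β₁ = 6.182/0.85 = 7.273 in.
From the linear strain diagram with ε_cu = 0.003: ε_t = 0.003 (d − c)/c = 0.003 × (37.9 − 7.273)/7.273 = 0.0126.
Since ε_t ≥ 0.005, the section is tension-controlled.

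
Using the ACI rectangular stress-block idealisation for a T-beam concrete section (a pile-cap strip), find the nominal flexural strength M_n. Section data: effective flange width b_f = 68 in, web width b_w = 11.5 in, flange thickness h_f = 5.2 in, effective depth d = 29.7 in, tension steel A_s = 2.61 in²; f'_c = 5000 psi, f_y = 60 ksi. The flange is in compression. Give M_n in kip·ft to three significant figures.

Tension: T = A_s f_y = 2.61 × 60 = 156.6 kips.
Try a within the flange: a = T/(0.85 f'_c b_f) = 156.6/(0.85 × 5 × 68) = 0.542 in.
Since a = 0.542 ≤ h_f = 5.2 in, the stress block lies entirely in the flange; analyse as a rectangular beam of width b_f.
M_n = T(d − a/2) = 156.6 × (29.7 − 0.271) = 4608.6 kip·in.
M_n = 4608.6/12 = 384.05 kip·ft.

M_n ≈ 384 kip·ft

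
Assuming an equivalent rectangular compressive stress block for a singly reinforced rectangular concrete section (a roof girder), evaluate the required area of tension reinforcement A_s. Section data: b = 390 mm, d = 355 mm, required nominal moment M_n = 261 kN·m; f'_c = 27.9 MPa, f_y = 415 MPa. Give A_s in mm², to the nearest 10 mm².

A_s ≈ 2030 mm²

With M_n = 0.85 f'_c a b (d − a/2), solve the quadratic for a:
a = d − √(d² − 2M_n/(0.85 f'_c b)) = 355 − √(355² − 2 × 261×10⁶/(0.85 × 27.9 × 390)) = 91.21 mm.
A_s = 0.85 f'_c a b / f_y = 0.85 × 27.9 × 91.21 × 390 / 415 = 2032.7 mm².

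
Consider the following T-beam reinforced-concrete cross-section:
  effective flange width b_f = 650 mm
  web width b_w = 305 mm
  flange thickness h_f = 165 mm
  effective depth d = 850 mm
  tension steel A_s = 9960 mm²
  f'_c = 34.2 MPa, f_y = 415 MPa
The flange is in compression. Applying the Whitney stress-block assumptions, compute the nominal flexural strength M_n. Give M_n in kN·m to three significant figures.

Tension: T = A_s f_y = 9960 × 415 = 4133400 N.
Try a within the flange: a = T/(0.85 f'_c b_f) = 4133400/(0.85 × 34.2 × 650) = 218.75 mm.
a = 218.75 > h_f = 165 mm: the block extends into the web. Split into flange-overhang and web parts.
C_f = 0.85 f'_c (b_f − b_w) h_f = 0.85 × 34.2 × (650 − 305) × 165 = 1654810 N.
Remaining web compression depth: a_w = (T − C_f)/(0.85 f'_c b_w) = (4133400 − 1654810)/(0.85 × 34.2 × 305) = 279.55 mm.
M_n = C_f(d − h_f/2) + (T − C_f)(d − a_w/2) = 1654810 × (850 − 82.5) + 2478590 × (850 − 139.775) = 1270.07 + 1760.36 = 3030.43 × 10⁶ N·mm.
M_n = 3030.43 kN·m.

M_n ≈ 3030 kN·m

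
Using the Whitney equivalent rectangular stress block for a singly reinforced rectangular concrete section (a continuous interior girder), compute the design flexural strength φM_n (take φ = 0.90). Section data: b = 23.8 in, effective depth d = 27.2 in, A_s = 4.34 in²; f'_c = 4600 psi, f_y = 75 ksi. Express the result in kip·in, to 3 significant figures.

φM_n ≈ 7460 kip·in

T = A_s f_y = 4.34 × 75 = 325.5 kips.
a = T/(0.85 f'_c b) = 325.5/(0.85 × 4.6 × 23.8) = 3.498 in.
M_n = T(d − a/2) = 325.5 × (27.2 − 1.749) = 8284.3 kip·in.
φM_n = 0.90 × 8284.3 = 7455.9 kip·in.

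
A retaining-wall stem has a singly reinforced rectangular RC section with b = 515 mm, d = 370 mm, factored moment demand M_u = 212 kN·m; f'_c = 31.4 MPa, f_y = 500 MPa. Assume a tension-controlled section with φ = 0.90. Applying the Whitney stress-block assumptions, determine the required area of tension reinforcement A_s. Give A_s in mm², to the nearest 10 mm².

M_n = M_u/φ = 212/0.90 = 235.556 kN·m.
With M_n = 0.85 f'_c a b (d − a/2), solve the quadratic for a:
a = d − √(d² − 2M_n/(0.85 f'_c b)) = 370 − √(370² − 2 × 235.556×10⁶/(0.85 × 31.4 × 515)) = 49.65 mm.
A_s = 0.85 f'_c a b / f_y = 0.85 × 31.4 × 49.65 × 515 / 500 = 1364.9 mm².

A_s ≈ 1360 mm²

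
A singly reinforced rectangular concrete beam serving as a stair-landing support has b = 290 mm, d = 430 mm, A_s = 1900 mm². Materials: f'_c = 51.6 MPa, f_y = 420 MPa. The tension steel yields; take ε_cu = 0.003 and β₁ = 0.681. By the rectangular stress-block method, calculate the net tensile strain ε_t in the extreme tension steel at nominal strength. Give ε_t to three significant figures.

ε_t ≈ 0.0110

a = A_s f_y/(0.85 f'_c b) = 62.74 mm.
β₁ = 0.681, so c = a/β₁ = 62.74/0.681 = 92.13 mm.
From the linear strain diagram with ε_cu = 0.003: ε_t = 0.003 (d − c)/c = 0.003 × (430 − 92.13)/92.13 = 0.0110.
Since ε_t ≥ 0.005, the section is tension-controlled.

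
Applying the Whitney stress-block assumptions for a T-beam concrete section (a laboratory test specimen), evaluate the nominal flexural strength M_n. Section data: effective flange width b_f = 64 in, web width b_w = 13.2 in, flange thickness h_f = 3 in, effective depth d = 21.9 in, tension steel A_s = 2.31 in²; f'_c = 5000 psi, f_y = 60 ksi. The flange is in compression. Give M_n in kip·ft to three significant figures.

Tension: T = A_s f_y = 2.31 × 60 = 138.6 kips.
Try a within the flange: a = T/(0.85 f'_c b_f) = 138.6/(0.85 × 5 × 64) = 0.510 in.
Since a = 0.510 ≤ h_f = 3 in, the stress block lies entirely in the flange; analyse as a rectangular beam of width b_f.
M_n = T(d − a/2) = 138.6 × (21.9 − 0.255) = 3000.0 kip·in.
M_n = 3000.0/12 = 250.00 kip·ft.

M_n ≈ 250 kip·ft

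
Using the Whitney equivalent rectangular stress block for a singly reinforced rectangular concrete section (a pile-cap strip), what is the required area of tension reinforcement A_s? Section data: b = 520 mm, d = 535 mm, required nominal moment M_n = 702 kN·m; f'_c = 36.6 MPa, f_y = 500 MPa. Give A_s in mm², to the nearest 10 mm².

A_s ≈ 2860 mm²

With M_n = 0.85 f'_c a b (d − a/2), solve the quadratic for a:
a = d − √(d² − 2M_n/(0.85 f'_c b)) = 535 − √(535² − 2 × 702×10⁶/(0.85 × 36.6 × 520)) = 88.42 mm.
A_s = 0.85 f'_c a b / f_y = 0.85 × 36.6 × 88.42 × 520 / 500 = 2860.8 mm².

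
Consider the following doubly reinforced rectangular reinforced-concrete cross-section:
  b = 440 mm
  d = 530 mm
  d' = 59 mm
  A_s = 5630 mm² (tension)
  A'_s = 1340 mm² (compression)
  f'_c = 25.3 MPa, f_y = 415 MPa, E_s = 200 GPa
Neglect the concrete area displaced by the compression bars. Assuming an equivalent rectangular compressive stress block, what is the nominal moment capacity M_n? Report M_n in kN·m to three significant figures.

Assume both tension and compression steel yield.
Net tension couple steel: A_s − A'_s = 4290 mm².
a = (A_s − A'_s) f_y / (0.85 f'_c b) = 1780350/(0.85 × 25.3 × 440) = 188.15 mm.
c = a/β₁ = 188.15/0.85 = 221.35 mm; ε'_s = 0.003(c − d')/c = 0.0022 ≥ f_y/E_s = 0.0021, so compression steel does yield.
M_n = (A_s − A'_s) f_y (d − a/2) + A'_s f_y (d − d') = [1780350 × (530 − 94.075) + 556100 × (530 − 59)] × 10⁻⁶ = 776.10 + 261.92 = 1038.02 kN·m.

M_n ≈ 1040 kN·m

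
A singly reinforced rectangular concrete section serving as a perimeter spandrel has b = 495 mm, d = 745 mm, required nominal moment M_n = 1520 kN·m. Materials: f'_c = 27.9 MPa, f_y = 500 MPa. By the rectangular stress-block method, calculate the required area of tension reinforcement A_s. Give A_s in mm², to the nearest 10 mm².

A_s ≈ 4720 mm²

With M_n = 0.85 f'_c a b (d − a/2), solve the quadratic for a:
a = d − √(d² − 2M_n/(0.85 f'_c b)) = 745 − √(745² − 2 × 1520×10⁶/(0.85 × 27.9 × 495)) = 200.89 mm.
A_s = 0.85 f'_c a b / f_y = 0.85 × 27.9 × 200.89 × 495 / 500 = 4716.5 mm².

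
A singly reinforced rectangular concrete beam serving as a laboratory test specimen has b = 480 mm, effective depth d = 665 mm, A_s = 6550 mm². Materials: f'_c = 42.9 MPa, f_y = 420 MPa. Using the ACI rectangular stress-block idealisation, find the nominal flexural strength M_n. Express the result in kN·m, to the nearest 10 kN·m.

M_n ≈ 1610 kN·m

T = A_s f_y = 6550 × 420 = 2751000 N = 2751 kN.
From C = T: a = T/(0.85 f'_c b) = 2751000/(0.85 × 42.9 × 480) = 157.17 mm.
M_n = T(d − a/2) = 2751 kN × (665 − 78.585) mm = 1613.23 kN·m.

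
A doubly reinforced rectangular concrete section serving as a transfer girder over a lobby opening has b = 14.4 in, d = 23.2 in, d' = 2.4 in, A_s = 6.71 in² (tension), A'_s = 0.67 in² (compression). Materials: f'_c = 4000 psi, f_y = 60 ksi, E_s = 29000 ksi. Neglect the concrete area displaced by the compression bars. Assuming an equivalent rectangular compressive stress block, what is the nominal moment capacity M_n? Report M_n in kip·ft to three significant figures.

M_n ≈ 659 kip·ft

Assume both steels yield.
a = (A_s − A'_s) f_y/(0.85 f'_c b) = (6.71 − 0.67) × 60/(0.85 × 4 × 14.4) = 7.402 in.
c = a/β₁ = 7.402/0.85 = 8.708 in; ε'_s = 0.003(c − d')/c = 0.0022 ≥ ε_y = 0.0021, so the compression steel yields.
M_n = (A_s − A'_s) f_y (d − a/2) + A'_s f_y (d − d') = 362.4 × (23.2 − 3.701) + 40.2 × (23.2 − 2.4) = 7066.4 + 836.2 = 7902.6 kip·in = 7902.6/12 = 658.55 kip·ft.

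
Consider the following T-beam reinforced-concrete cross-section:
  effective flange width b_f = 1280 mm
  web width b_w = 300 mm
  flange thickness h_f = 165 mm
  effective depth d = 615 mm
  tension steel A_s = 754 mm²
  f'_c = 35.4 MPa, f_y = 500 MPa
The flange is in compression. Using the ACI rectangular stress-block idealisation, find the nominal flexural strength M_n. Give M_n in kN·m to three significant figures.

M_n ≈ 230 kN·m

Tension: T = A_s f_y = 754 × 500 = 377000 N.
Try a within the flange: a = T/(0.85 f'_c b_f) = 377000/(0.85 × 35.4 × 1280) = 9.79 mm.
Since a = 9.79 ≤ h_f = 165 mm, the stress block lies entirely in the flange; analyse as a rectangular beam of width b_f.
M_n = T(d − a/2) = 377000 × (615 − 4.895) = 230.01 × 10⁶ N·mm.
M_n = 230.01 kN·m.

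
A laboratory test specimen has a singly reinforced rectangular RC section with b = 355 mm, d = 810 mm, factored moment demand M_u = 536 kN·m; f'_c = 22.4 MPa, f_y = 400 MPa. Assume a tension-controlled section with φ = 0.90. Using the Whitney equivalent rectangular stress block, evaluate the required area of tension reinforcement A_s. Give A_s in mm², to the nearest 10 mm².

M_n = M_u/φ = 536/0.90 = 595.556 kN·m.
With M_n = 0.85 f'_c a b (d − a/2), solve the quadratic for a:
a = d − √(d² − 2M_n/(0.85 f'_c b)) = 810 − √(810² − 2 × 595.556×10⁶/(0.85 × 22.4 × 355)) = 117.27 mm.
A_s = 0.85 f'_c a b / f_y = 0.85 × 22.4 × 117.27 × 355 / 400 = 1981.6 mm².

A_s ≈ 1980 mm²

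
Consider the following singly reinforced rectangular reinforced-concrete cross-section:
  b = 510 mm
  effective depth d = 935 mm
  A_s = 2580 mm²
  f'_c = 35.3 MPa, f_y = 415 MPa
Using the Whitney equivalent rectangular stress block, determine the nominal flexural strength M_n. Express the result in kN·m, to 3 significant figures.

T = A_s f_y = 2580 × 415 = 1070700 N = 1070.7 kN.
From C = T: a = T/(0.85 f'_c b) = 1070700/(0.85 × 35.3 × 510) = 69.97 mm.
M_n = T(d − a/2) = 1070.7 kN × (935 − 34.985) mm = 963.65 kN·m.

M_n ≈ 964 kN·m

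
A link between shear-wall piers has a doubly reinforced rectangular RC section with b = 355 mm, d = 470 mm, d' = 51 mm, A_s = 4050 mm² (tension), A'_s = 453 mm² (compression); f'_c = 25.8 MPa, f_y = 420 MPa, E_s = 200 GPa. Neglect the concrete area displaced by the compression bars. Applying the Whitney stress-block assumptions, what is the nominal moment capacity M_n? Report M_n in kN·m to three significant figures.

M_n ≈ 643 kN·m

Assume both tension and compression steel yield.
Net tension couple steel: A_s − A'_s = 3597 mm².
a = (A_s − A'_s) f_y / (0.85 f'_c b) = 1510740/(0.85 × 25.8 × 355) = 194.05 mm.
c = a/β₁ = 194.05/0.85 = 228.29 mm; ε'_s = 0.003(c − d')/c = 0.0023 ≥ f_y/E_s = 0.0021, so compression steel does yield.
M_n = (A_s − A'_s) f_y (d − a/2) + A'_s f_y (d − d') = [1510740 × (470 − 97.025) + 190260 × (470 − 51)] × 10⁻⁶ = 563.47 + 79.72 = 643.19 kN·m.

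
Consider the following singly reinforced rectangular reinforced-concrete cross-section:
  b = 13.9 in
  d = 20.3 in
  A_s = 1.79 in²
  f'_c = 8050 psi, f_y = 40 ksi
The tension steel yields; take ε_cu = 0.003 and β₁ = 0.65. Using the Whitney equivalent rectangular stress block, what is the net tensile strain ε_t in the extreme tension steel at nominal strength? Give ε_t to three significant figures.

ε_t ≈ 0.0496

a = A_s f_y/(0.85 f'_c b) = 0.753 in.
β₁ = 0.65, so c = a/β₁ = 0.753/0.65 = 1.158 in.
From the linear strain diagram with ε_cu = 0.003: ε_t = 0.003 (d − c)/c = 0.003 × (20.3 − 1.158)/1.158 = 0.0496.
Since ε_t ≥ 0.005, the section is tension-controlled.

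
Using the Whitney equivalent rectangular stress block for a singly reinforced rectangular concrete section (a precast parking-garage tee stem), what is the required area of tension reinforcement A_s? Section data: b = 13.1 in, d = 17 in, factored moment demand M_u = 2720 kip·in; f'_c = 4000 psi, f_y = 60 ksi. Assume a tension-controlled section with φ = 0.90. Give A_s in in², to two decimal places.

M_n = M_u/φ = 2720/0.90 = 3022.22 kip·in.
From M_n = 0.85 f'_c a b (d − a/2):
a = d − √(d² − 2M_n/(0.85 f'_c b)) = 17 − √(17² − 2 × 3022.22/(0.85 × 4 × 13.1)) = 4.619 in.
A_s = 0.85 f'_c a b / f_y = 0.85 × 4 × 4.619 × 13.1 / 60 = 3.429 in².

A_s ≈ 3.43 in²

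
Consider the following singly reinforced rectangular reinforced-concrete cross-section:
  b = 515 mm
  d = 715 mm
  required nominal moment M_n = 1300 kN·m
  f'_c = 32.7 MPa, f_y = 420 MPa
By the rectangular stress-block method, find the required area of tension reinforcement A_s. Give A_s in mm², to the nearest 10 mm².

A_s ≈ 4800 mm²

With M_n = 0.85 f'_c a b (d − a/2), solve the quadratic for a:
a = d − √(d² − 2M_n/(0.85 f'_c b)) = 715 − √(715² − 2 × 1300×10⁶/(0.85 × 32.7 × 515)) = 140.90 mm.
A_s = 0.85 f'_c a b / f_y = 0.85 × 32.7 × 140.90 × 515 / 420 = 4802.1 mm².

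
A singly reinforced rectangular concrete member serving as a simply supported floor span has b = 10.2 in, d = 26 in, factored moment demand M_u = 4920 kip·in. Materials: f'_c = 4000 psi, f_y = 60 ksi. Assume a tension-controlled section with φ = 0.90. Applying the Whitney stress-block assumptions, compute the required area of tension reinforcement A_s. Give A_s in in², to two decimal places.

M_n = M_u/φ = 4920/0.90 = 5466.67 kip·in.
From M_n = 0.85 f'_c a b (d − a/2):
a = d − √(d² − 2M_n/(0.85 f'_c b)) = 26 − √(26² − 2 × 5466.67/(0.85 × 4 × 10.2)) = 7.007 in.
A_s = 0.85 f'_c a b / f_y = 0.85 × 4 × 7.007 × 10.2 / 60 = 4.050 in².

A_s ≈ 4.05 in²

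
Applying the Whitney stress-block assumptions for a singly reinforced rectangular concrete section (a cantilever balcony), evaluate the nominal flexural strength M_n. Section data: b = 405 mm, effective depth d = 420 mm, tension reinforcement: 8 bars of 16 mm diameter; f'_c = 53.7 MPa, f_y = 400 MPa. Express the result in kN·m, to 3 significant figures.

M_n ≈ 259 kN·m

A_s = 8 × 201 = 1608 mm².
T = A_s f_y = 1608 × 400 = 643200 N = 643.2 kN.
From C = T: a = T/(0.85 f'_c b) = 643200/(0.85 × 53.7 × 405) = 34.79 mm.
M_n = T(d − a/2) = 643.2 kN × (420 − 17.395) mm = 258.96 kN·m.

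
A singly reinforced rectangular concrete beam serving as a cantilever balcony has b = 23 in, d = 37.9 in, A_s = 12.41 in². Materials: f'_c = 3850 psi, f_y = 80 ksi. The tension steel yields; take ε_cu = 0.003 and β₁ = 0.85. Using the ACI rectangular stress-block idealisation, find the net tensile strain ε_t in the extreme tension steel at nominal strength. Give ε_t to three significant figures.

a = A_s f_y/(0.85 f'_c b) = 13.190 in.
β₁ = 0.85, so c = a/β₁ = 13.190/0.85 = 15.518 in.
From the linear strain diagram with ε_cu = 0.003: ε_t = 0.003 (d − c)/c = 0.003 × (37.9 − 15.518)/15.518 = 0.00433.
ε_t is between 0.004 and 0.005 — transition zone.

ε_t ≈ 0.00433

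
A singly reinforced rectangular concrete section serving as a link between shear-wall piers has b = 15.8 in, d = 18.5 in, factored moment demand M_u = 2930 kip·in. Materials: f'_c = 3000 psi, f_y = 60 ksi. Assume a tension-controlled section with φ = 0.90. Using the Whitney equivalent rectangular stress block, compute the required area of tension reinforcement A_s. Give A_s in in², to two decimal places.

M_n = M_u/φ = 2930/0.90 = 3255.56 kip·in.
From M_n = 0.85 f'_c a b (d − a/2):
a = d − √(d² − 2M_n/(0.85 f'_c b)) = 18.5 − √(18.5² − 2 × 3255.56/(0.85 × 3 × 15.8)) = 5.060 in.
A_s = 0.85 f'_c a b / f_y = 0.85 × 3 × 5.060 × 15.8 / 60 = 3.398 in².

A_s ≈ 3.40 in²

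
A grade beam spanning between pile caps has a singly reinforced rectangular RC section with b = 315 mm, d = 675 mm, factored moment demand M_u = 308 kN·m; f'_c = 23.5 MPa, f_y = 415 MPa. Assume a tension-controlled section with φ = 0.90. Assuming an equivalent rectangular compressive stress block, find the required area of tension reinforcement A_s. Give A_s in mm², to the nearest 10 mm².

M_n = M_u/φ = 308/0.90 = 342.222 kN·m.
With M_n = 0.85 f'_c a b (d − a/2), solve the quadratic for a:
a = d − √(d² − 2M_n/(0.85 f'_c b)) = 675 − √(675² − 2 × 342.222×10⁶/(0.85 × 23.5 × 315)) = 86.06 mm.
A_s = 0.85 f'_c a b / f_y = 0.85 × 23.5 × 86.06 × 315 / 415 = 1304.8 mm².

A_s ≈ 1300 mm²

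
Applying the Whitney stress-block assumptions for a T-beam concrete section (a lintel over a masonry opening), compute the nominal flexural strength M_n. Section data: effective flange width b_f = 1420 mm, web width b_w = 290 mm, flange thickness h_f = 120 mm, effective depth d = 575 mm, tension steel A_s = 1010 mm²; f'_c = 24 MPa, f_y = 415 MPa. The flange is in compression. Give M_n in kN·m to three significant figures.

Tension: T = A_s f_y = 1010 × 415 = 419150 N.
Try a within the flange: a = T/(0.85 f'_c b_f) = 419150/(0.85 × 24 × 1420) = 14.47 mm.
Since a = 14.47 ≤ h_f = 120 mm, the stress block lies entirely in the flange; analyse as a rectangular beam of width b_f.
M_n = T(d − a/2) = 419150 × (575 − 7.235) = 237.98 × 10⁶ N·mm.
M_n = 237.98 kN·m.

M_n ≈ 238 kN·m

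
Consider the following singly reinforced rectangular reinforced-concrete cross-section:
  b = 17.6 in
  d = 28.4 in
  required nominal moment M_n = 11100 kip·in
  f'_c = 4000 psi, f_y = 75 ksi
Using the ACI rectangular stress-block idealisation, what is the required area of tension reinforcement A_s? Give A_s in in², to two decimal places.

A_s ≈ 6.01 in²

From M_n = 0.85 f'_c a b (d − a/2):
a = d − √(d² − 2M_n/(0.85 f'_c b)) = 28.4 − √(28.4² − 2 × 11100/(0.85 × 4 × 17.6)) = 7.530 in.
A_s = 0.85 f'_c a b / f_y = 0.85 × 4 × 7.530 × 17.6 / 75 = 6.008 in².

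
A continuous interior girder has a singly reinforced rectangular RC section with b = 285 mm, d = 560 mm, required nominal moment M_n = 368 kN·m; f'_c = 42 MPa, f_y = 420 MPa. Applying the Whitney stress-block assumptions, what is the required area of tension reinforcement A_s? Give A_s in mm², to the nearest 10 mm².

With M_n = 0.85 f'_c a b (d − a/2), solve the quadratic for a:
a = d − √(d² − 2M_n/(0.85 f'_c b)) = 560 − √(560² − 2 × 368×10⁶/(0.85 × 42 × 285)) = 68.82 mm.
A_s = 0.85 f'_c a b / f_y = 0.85 × 42 × 68.82 × 285 / 420 = 1667.2 mm².

A_s ≈ 1670 mm²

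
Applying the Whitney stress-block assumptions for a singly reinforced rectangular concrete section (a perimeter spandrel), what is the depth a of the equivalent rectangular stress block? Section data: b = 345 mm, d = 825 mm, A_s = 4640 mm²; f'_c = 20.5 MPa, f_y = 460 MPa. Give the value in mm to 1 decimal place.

T = A_s f_y = 4640 × 460 = 2134400 N = 2134.4 kN.
Setting C = 0.85 f'_c a b equal to T: a = 2134400/(0.85 × 20.5 × 345) = 355.0 mm.

a ≈ 355.0 mm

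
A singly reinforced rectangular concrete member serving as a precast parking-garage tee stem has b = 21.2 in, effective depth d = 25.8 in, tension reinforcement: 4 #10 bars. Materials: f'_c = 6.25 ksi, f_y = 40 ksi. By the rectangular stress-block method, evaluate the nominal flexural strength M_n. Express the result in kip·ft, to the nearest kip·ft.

A_s = 4 × 1.27 = 5.08 in².
T = A_s f_y = 5.08 × 40 = 203.2 kips.
a = T/(0.85 f'_c b) = 203.2/(0.85 × 6.25 × 21.2) = 1.804 in.
M_n = T(d − a/2) = 203.2 × (25.8 − 0.902) = 5059.3 kip·in = 5059.3/12 = 421.61 kip·ft.

M_n ≈ 422 kip·ft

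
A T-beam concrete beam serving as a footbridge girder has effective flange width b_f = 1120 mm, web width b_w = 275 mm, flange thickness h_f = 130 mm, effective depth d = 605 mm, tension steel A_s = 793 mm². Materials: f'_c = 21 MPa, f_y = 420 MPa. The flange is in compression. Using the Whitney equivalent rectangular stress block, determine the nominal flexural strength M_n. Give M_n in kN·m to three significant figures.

Tension: T = A_s f_y = 793 × 420 = 333060 N.
Try a within the flange: a = T/(0.85 f'_c b_f) = 333060/(0.85 × 21 × 1120) = 16.66 mm.
Since a = 16.66 ≤ h_f = 130 mm, the stress block lies entirely in the flange; analyse as a rectangular beam of width b_f.
M_n = T(d − a/2) = 333060 × (605 − 8.33) = 198.73 × 10⁶ N·mm.
M_n = 198.73 kN·m.

M_n ≈ 199 kN·m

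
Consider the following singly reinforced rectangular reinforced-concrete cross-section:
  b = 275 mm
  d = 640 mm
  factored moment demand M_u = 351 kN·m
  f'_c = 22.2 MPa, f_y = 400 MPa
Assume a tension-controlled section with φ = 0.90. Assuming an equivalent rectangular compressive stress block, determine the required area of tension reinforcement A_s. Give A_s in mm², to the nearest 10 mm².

A_s ≈ 1700 mm²

M_n = M_u/φ = 351/0.90 = 390 kN·m.
With M_n = 0.85 f'_c a b (d − a/2), solve the quadratic for a:
a = d − √(d² − 2M_n/(0.85 f'_c b)) = 640 − √(640² − 2 × 390×10⁶/(0.85 × 22.2 × 275)) = 130.80 mm.
A_s = 0.85 f'_c a b / f_y = 0.85 × 22.2 × 130.80 × 275 / 400 = 1696.9 mm².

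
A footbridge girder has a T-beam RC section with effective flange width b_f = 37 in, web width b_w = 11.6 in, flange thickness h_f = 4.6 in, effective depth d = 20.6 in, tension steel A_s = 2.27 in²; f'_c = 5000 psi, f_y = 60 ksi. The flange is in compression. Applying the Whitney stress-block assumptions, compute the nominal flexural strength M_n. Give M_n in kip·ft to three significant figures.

Tension: T = A_s f_y = 2.27 × 60 = 136.2 kips.
Try a within the flange: a = T/(0.85 f'_c b_f) = 136.2/(0.85 × 5 × 37) = 0.866 in.
Since a = 0.866 ≤ h_f = 4.6 in, the stress block lies entirely in the flange; analyse as a rectangular beam of width b_f.
M_n = T(d − a/2) = 136.2 × (20.6 − 0.433) = 2746.7 kip·in.
M_n = 2746.7/12 = 228.89 kip·ft.

M_n ≈ 229 kip·ft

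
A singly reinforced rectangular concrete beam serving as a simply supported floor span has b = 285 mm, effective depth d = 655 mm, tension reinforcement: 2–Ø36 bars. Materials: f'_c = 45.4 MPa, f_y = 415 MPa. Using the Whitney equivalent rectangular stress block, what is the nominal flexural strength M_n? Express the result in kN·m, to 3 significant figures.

M_n ≈ 521 kN·m

A_s = 2 × 1018 = 2036 mm².
T = A_s f_y = 2036 × 415 = 844940 N = 844.94 kN.
From C = T: a = T/(0.85 f'_c b) = 844940/(0.85 × 45.4 × 285) = 76.83 mm.
M_n = T(d − a/2) = 844.94 kN × (655 − 38.415) mm = 520.98 kN·m.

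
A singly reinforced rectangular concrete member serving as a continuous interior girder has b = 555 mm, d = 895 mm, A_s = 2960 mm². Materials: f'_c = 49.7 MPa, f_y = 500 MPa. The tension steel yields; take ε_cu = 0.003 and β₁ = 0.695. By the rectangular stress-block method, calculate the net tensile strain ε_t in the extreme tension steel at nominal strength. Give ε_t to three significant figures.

a = A_s f_y/(0.85 f'_c b) = 63.12 mm.
β₁ = 0.695, so c = a/β₁ = 63.12/0.695 = 90.82 mm.
From the linear strain diagram with ε_cu = 0.003: ε_t = 0.003 (d − c)/c = 0.003 × (895 − 90.82)/90.82 = 0.0266.
Since ε_t ≥ 0.005, the section is tension-controlled.

ε_t ≈ 0.0266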